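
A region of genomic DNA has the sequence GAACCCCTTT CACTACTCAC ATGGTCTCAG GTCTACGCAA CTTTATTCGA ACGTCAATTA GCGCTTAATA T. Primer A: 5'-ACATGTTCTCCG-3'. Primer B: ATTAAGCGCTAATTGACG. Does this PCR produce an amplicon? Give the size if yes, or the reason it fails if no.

No product — primer A has no binding site in the template.

Primer A (ACATGTTCTCCG) does not match the top strand, and its reverse complement CGGAGAACATGT does not match either.
With no annealing site for primer A, no amplification occurs.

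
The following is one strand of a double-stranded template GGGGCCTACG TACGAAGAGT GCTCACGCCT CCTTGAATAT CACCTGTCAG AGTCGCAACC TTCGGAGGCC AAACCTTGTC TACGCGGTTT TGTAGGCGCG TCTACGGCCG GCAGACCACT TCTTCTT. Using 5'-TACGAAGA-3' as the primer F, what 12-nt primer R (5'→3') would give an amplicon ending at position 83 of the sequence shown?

5'-GTAGACAAGGTT-3'

The forward primer binds at positions 11–18; the product's 3' end on the top strand is position 83.
The reverse primer anneals to the top strand over positions 72–83, i.e. to AACCTTGTCTAC.
Its sequence written 5'→3' is the reverse complement: GTAGACAAGGTT.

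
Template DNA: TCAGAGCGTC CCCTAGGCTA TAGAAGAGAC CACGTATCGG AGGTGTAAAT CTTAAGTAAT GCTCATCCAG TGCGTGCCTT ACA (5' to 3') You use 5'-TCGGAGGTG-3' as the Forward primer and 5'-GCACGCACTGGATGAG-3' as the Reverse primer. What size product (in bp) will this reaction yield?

41 bp

Forward primer TCGGAGGTG is found on the top strand at positions 37–45.
Taking the reverse complement of GCACGCACTGGATGAG gives CTCATCCAGTGCGTGC, found at positions 62–77 on the template; the primer anneals here to the top strand with its 3' end pointing upstream.
Amplicon spans positions 37–77: 41 bp.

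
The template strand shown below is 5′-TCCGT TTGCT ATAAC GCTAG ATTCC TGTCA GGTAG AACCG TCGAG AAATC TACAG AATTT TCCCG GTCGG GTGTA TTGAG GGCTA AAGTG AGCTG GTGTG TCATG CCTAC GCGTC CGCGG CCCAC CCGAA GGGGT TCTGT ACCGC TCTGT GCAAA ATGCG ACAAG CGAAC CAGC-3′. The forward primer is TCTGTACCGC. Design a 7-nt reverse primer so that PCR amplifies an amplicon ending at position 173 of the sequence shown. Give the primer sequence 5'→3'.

The forward primer binds at positions 136–145; the product's 3' end on the top strand is position 173.
The reverse primer anneals to the top strand over positions 167–173, i.e. to GAACCAG.
Its sequence written 5'→3' is the reverse complement: CTGGTTC.

5'-CTGGTTC-3'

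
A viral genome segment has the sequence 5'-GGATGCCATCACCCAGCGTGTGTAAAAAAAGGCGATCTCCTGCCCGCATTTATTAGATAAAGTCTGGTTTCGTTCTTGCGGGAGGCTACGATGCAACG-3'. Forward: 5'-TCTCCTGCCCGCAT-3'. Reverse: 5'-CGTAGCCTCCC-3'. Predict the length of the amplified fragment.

Scanning the template, TCTCCTGCCCGCAT occurs at positions 36–49; this primer anneals to the bottom strand there with its 3' end pointing downstream.
Taking the reverse complement of CGTAGCCTCCC gives GGGAGGCTACG, found at positions 80–90 on the template; the primer anneals here to the top strand with its 3' end pointing upstream.
Product length = (reverse-primer end) − (forward-primer start) + 1 = 90 − 36 + 1 = 55 bp.

55 bp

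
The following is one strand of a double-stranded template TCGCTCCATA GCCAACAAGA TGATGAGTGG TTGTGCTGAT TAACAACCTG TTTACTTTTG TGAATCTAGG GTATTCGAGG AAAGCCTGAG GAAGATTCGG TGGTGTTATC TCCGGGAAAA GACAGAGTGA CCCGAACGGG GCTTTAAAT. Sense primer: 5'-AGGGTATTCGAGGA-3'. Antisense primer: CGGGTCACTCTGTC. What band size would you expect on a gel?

The forward primer matches the template at positions 68–81.
The reverse primer's reverse complement is GACAGAGTGACCCG, which matches the template at positions 121–134.
Product length = (reverse-primer end) − (forward-primer start) + 1 = 134 − 68 + 1 = 67 bp.

67 bp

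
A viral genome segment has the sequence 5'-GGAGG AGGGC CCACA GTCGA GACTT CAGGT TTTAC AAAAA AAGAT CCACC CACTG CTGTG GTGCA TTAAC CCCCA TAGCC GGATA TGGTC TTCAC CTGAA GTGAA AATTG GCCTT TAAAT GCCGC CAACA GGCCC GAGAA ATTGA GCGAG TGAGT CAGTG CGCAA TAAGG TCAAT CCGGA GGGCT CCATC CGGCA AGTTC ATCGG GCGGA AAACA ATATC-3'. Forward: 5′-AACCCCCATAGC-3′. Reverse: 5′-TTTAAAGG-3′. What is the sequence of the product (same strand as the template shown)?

5'-AACCCCCATAGCCGGATATGGTCTTCACCTGAAGTGAAAATTGGCCTTTAAA-3'

The forward primer matches the template at positions 68–79.
Taking the reverse complement of TTTAAAGG gives CCTTTAAA, found at positions 112–119 on the template; the primer anneals here to the top strand with its 3' end pointing upstream.
The product is the template from position 68 through 119 (52 bp).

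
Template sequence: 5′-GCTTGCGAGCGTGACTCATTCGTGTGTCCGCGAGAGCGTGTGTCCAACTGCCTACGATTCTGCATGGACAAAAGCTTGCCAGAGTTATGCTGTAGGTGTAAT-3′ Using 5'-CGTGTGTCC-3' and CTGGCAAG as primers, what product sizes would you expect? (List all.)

The forward primer CGTGTGTCC matches the top strand at positions 21–29, 37–45.
The reverse primer's reverse complement is CTTGCCAG, matching at positions 75–82.
Each forward site pairs with the reverse site to give a product ending at position 82: sizes 62, 46 bp.

62 bp, 46 bp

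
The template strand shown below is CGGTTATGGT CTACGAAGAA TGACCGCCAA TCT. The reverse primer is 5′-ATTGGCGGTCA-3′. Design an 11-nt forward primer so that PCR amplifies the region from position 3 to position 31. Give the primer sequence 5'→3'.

The reverse primer's reverse complement TGACCGCCAAT matches the template at positions 21–31; the product starts at position 3.
The forward primer is identical to the top strand over positions 3–13: GTTATGGTCTA.

5'-GTTATGGTCTA-3'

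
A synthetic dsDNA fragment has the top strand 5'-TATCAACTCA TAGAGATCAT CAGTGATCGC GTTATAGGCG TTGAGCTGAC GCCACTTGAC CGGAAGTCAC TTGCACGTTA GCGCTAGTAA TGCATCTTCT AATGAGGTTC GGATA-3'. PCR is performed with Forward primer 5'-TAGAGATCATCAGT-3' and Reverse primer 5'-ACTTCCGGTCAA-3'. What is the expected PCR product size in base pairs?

57 bp

Scanning the template, TAGAGATCATCAGT occurs at positions 11–24; this primer anneals to the bottom strand there with its 3' end pointing downstream.
Reverse complement of the reverse primer: TTGACCGGAAGT. This occurs on the top strand at positions 56–67.
Amplicon spans positions 11–67: 57 bp.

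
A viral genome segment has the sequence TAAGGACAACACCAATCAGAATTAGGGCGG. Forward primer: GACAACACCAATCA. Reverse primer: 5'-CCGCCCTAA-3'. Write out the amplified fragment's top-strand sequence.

The forward primer matches the template at positions 5–18.
The reverse primer's reverse complement is TTAGGGCGG, which matches the template at positions 22–30.
The product is the template from position 5 through 30 (26 bp).

5'-GACAACACCAATCAGAATTAGGGCGG-3'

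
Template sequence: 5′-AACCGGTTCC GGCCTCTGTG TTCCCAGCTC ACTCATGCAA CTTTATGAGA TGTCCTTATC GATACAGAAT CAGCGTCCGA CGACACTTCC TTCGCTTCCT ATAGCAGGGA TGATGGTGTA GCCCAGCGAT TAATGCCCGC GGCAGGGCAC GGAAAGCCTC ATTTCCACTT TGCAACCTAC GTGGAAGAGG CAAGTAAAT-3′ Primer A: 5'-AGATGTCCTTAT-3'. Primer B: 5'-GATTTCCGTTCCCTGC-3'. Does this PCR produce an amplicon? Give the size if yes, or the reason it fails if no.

Primer B (GATTTCCGTTCCCTGC) does not match the top strand, and its reverse complement GCAGGGAACGGAAATC does not match either.
With no annealing site for primer B, no amplification occurs.

No product — primer B has no binding site in the template.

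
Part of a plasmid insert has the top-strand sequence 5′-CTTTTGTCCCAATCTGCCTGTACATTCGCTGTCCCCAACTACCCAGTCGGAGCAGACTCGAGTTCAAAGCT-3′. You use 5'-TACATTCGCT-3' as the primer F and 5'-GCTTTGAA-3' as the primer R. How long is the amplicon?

Scanning the template, TACATTCGCT occurs at positions 21–30; this primer anneals to the bottom strand there with its 3' end pointing downstream.
Taking the reverse complement of GCTTTGAA gives TTCAAAGC, found at positions 63–70 on the template; the primer anneals here to the top strand with its 3' end pointing upstream.
Amplicon spans positions 21–70: 50 bp.

50 bp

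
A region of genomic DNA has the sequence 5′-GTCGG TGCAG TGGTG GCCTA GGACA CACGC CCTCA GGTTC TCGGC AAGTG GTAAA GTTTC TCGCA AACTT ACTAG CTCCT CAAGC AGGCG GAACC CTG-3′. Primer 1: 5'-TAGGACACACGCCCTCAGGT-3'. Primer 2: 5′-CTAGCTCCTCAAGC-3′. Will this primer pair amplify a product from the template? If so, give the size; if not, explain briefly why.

Primer 1 (TAGGACACACGCCCTCAGGT) matches the top strand at positions 19–38 (3' end points downstream).
Primer 2 (CTAGCTCCTCAAGC) also matches the top strand directly, at positions 72–85 — its reverse complement GCTTGAGGAGCTAG is not present.
Both primers anneal to the bottom strand with 3' ends pointing the same way, so neither can prime synthesis back toward the other.

No product — both primers anneal to the same strand and extend in the same direction.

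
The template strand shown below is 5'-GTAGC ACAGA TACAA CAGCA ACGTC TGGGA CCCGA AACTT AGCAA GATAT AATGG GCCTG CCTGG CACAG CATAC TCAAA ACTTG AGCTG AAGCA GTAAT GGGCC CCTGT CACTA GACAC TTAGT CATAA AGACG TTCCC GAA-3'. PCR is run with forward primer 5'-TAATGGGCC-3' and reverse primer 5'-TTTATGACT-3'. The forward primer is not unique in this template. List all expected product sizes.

The forward primer TAATGGGCC matches the top strand at positions 50–58, 97–105.
The reverse primer's reverse complement is AGTCATAAA, matching at positions 123–131.
Each forward site pairs with the reverse site to give a product ending at position 131: sizes 82, 35 bp.

82 bp, 35 bp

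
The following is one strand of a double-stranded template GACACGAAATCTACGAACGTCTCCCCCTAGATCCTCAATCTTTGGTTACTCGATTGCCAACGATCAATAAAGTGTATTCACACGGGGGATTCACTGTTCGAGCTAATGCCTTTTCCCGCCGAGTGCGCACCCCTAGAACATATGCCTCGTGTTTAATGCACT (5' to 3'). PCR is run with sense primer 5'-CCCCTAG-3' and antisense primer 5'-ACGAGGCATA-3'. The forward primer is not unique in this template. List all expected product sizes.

127 bp, 21 bp

The forward primer CCCCTAG matches the top strand at positions 24–30, 130–136.
The reverse primer's reverse complement is TATGCCTCGT, matching at positions 141–150.
Each forward site pairs with the reverse site to give a product ending at position 150: sizes 127, 21 bp.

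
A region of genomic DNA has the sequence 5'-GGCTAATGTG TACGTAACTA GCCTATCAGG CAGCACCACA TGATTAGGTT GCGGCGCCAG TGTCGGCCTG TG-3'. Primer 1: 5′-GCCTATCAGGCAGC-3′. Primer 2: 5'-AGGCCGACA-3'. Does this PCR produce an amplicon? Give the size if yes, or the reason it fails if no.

Primer 1 (GCCTATCAGGCAGC) matches the top strand at positions 21–34; it acts as a forward primer.
Primer 2's reverse complement is TGTCGGCCT, matching the top strand at positions 61–69; it acts as a reverse primer.
The 3' ends face each other across positions 21–69, giving a 49 bp product.

Yes — a 49 bp product.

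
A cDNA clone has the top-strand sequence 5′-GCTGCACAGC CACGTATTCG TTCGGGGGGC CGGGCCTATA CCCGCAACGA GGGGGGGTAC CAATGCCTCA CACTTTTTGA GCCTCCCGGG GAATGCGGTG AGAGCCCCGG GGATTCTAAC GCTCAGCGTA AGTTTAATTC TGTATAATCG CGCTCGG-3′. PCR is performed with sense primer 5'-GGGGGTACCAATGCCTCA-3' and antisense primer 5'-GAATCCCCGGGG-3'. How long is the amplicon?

Forward primer GGGGGTACCAATGCCTCA is found on the top strand at positions 53–70.
Reverse complement of the reverse primer: CCCCGGGGATTC. This occurs on the top strand at positions 105–116.
The product runs from position 53 to position 116, so its length is 116 − 53 + 1 = 64 bp.

64 bp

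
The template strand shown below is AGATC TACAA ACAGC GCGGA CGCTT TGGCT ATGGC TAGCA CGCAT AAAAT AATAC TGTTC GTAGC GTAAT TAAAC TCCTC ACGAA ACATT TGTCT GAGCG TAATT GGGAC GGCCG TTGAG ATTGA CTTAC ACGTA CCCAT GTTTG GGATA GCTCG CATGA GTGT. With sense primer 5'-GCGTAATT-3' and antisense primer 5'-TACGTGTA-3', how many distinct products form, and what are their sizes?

Two products: 72 bp, 38 bp

The forward primer GCGTAATT matches the top strand at positions 64–71, 98–105.
The reverse primer's reverse complement is TACACGTA, matching at positions 128–135.
Each forward site pairs with the reverse site to give a product ending at position 135: sizes 72, 38 bp.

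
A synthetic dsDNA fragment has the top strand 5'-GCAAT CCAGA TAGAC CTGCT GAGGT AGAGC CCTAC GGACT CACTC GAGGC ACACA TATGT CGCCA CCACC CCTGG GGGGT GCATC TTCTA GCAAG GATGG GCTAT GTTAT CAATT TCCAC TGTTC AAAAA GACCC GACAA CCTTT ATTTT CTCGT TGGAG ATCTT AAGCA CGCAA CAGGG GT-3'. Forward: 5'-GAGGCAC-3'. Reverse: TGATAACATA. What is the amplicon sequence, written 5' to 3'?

Scanning the template, GAGGCAC occurs at positions 46–52; this primer anneals to the bottom strand there with its 3' end pointing downstream.
Reverse complement of the reverse primer: TATGTTATCA. This occurs on the top strand at positions 103–112.
The product is the template from position 46 through 112 (67 bp).

5'-GAGGCACACATATGTCGCCACCACCCCTGGGGGGTGCATCTTCTAGCAAGGATGGGCTATGTTATCA-3'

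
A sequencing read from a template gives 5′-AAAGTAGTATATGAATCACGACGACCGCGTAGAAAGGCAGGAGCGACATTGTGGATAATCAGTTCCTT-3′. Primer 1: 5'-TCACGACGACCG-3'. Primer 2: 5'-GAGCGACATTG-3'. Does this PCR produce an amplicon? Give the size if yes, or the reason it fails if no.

Primer 1 (TCACGACGACCG) matches the top strand at positions 16–27 (3' end points downstream).
Primer 2 (GAGCGACATTG) also matches the top strand directly, at positions 41–51 — its reverse complement CAATGTCGCTC is not present.
Both primers anneal to the bottom strand with 3' ends pointing the same way, so neither can prime synthesis back toward the other.

No product — both primers anneal to the same strand and extend in the same direction.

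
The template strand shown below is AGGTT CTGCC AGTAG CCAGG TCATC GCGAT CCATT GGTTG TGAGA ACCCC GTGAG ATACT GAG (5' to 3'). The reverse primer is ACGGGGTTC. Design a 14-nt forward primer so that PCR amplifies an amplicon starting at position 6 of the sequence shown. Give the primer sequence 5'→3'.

5'-CTGCCAGTAGCCAG-3'

The reverse primer's reverse complement GAACCCCGT matches the template at positions 44–52; the product starts at position 6.
The forward primer is identical to the top strand over positions 6–19: CTGCCAGTAGCCAG.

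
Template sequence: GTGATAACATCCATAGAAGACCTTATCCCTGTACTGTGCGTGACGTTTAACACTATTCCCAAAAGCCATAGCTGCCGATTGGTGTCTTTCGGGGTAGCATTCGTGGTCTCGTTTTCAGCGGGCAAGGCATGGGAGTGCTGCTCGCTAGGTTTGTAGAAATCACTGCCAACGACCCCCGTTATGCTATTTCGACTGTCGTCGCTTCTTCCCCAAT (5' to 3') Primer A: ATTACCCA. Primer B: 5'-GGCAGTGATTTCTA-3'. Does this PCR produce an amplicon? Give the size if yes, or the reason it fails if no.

Primer A (ATTACCCA) does not match the top strand, and its reverse complement TGGGTAAT does not match either.
With no annealing site for primer A, no amplification occurs.

No product — primer A has no binding site in the template.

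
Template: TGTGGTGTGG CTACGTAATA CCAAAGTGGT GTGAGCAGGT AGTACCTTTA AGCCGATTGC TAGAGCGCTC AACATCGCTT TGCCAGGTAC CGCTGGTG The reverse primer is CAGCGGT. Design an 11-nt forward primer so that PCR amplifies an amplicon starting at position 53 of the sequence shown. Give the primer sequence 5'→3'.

5'-CCGATTGCTAG-3'

The reverse primer's reverse complement ACCGCTG matches the template at positions 89–95; the product starts at position 53.
The forward primer is identical to the top strand over positions 53–63: CCGATTGCTAG.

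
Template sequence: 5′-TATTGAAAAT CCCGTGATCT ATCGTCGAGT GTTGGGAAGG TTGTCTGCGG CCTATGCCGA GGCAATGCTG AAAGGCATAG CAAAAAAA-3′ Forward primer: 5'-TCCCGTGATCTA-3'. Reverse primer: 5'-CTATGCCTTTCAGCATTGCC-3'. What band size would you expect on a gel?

Scanning the template, TCCCGTGATCTA occurs at positions 10–21; this primer anneals to the bottom strand there with its 3' end pointing downstream.
Reverse complement of the reverse primer: GGCAATGCTGAAAGGCATAG. This occurs on the top strand at positions 61–80.
Amplicon spans positions 10–80: 71 bp.

71 bp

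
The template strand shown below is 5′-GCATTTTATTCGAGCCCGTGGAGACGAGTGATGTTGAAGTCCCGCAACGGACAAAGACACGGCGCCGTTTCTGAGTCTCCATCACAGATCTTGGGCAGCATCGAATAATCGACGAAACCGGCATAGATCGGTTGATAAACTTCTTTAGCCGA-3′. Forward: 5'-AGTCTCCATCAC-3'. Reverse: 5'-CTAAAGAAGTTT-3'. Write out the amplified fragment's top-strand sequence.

The forward primer matches the template at positions 74–85.
Taking the reverse complement of CTAAAGAAGTTT gives AAACTTCTTTAG, found at positions 137–148 on the template; the primer anneals here to the top strand with its 3' end pointing upstream.
The product is the template from position 74 through 148 (75 bp).

5'-AGTCTCCATCACAGATCTTGGGCAGCATCGAATAATCGACGAAACCGGCATAGATCGGTTGATAAACTTCTTTAG-3'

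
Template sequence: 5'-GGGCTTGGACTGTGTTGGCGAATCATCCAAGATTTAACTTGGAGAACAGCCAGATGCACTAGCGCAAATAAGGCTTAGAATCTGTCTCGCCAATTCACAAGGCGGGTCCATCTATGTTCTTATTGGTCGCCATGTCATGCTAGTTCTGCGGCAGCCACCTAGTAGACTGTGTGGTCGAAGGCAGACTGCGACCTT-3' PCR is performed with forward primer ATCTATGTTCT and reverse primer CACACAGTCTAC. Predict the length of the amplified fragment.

Scanning the template, ATCTATGTTCT occurs at positions 110–120; this primer anneals to the bottom strand there with its 3' end pointing downstream.
Taking the reverse complement of CACACAGTCTAC gives GTAGACTGTGTG, found at positions 162–173 on the template; the primer anneals here to the top strand with its 3' end pointing upstream.
The product runs from position 110 to position 173, so its length is 173 − 110 + 1 = 64 bp.

64 bp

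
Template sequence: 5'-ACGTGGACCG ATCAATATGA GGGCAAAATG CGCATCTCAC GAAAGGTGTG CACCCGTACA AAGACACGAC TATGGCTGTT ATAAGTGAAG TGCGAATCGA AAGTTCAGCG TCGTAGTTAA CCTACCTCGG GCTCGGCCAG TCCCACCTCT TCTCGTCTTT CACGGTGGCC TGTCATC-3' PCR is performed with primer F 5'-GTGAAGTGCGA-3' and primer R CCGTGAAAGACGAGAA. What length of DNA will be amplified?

81 bp

Forward primer GTGAAGTGCGA is found on the top strand at positions 85–95.
Reverse complement of the reverse primer: TTCTCGTCTTTCACGG. This occurs on the top strand at positions 150–165.
The product runs from position 85 to position 165, so its length is 165 − 85 + 1 = 81 bp.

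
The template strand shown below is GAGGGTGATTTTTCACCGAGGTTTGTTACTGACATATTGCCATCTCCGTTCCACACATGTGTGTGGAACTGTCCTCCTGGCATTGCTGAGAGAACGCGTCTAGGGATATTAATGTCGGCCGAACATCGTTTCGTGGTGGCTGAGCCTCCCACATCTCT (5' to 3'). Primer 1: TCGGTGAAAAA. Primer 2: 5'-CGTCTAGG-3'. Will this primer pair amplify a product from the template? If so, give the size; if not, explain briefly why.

Primer 1 (TCGGTGAAAAA) has reverse complement TTTTTCACCGA, which matches the top strand at positions 9–19; primer 1 anneals to the top strand there with its 3' end pointing upstream toward position 9.
Primer 2 (CGTCTAGG) matches the top strand directly at positions 97–104; it anneals to the bottom strand with its 3' end pointing downstream toward position 104.
The 3' ends diverge (primer 1 extends toward position 1, primer 2 toward position 158), so the primers never converge on a shared product.

No product — the primers' 3' ends point away from each other.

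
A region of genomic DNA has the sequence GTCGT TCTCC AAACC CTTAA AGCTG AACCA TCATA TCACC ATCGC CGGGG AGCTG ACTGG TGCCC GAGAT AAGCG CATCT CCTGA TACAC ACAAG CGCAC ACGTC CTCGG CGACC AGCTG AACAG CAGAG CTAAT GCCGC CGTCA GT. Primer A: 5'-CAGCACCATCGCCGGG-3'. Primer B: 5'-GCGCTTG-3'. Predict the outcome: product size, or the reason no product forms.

No product — primer A has no binding site in the template.

Primer A (CAGCACCATCGCCGGG) does not match the top strand, and its reverse complement CCCGGCGATGGTGCTG does not match either.
With no annealing site for primer A, no amplification occurs.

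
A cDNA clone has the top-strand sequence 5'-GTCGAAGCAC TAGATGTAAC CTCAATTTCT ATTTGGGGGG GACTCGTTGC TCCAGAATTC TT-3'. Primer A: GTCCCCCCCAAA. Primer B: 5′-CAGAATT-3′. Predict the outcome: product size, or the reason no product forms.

Primer A (GTCCCCCCCAAA) has reverse complement TTTGGGGGGGAC, which matches the top strand at positions 32–43; primer A anneals to the top strand there with its 3' end pointing upstream toward position 32.
Primer B (CAGAATT) matches the top strand directly at positions 53–59; it anneals to the bottom strand with its 3' end pointing downstream toward position 59.
The 3' ends diverge (primer A extends toward position 1, primer B toward position 62), so the primers never converge on a shared product.

No product — the primers' 3' ends point away from each other.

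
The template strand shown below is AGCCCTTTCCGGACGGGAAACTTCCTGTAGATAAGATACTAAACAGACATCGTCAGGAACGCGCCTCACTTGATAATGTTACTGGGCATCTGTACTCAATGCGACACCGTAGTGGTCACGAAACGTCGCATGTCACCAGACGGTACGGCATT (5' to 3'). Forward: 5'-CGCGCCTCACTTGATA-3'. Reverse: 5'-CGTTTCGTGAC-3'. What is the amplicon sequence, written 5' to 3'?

Forward primer CGCGCCTCACTTGATA is found on the top strand at positions 60–75.
Taking the reverse complement of CGTTTCGTGAC gives GTCACGAAACG, found at positions 115–125 on the template; the primer anneals here to the top strand with its 3' end pointing upstream.
The product is the template from position 60 through 125 (66 bp).

5'-CGCGCCTCACTTGATAATGTTACTGGGCATCTGTACTCAATGCGACACCGTAGTGGTCACGAAACG-3'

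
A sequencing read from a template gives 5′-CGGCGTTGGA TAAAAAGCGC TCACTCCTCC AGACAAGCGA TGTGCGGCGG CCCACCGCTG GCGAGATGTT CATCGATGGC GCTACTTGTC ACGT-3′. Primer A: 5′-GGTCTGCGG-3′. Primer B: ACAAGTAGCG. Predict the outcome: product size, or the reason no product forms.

No product — primer A has no binding site in the template.

Primer A (GGTCTGCGG) does not match the top strand, and its reverse complement CCGCAGACC does not match either.
With no annealing site for primer A, no amplification occurs.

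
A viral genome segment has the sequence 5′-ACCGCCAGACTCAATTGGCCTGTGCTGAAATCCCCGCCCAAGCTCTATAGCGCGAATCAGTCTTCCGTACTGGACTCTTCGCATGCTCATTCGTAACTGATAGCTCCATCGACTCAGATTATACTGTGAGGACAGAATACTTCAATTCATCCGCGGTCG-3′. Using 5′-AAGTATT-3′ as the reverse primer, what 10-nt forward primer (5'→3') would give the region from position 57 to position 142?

The reverse primer's reverse complement AATACTT matches the template at positions 136–142; the product starts at position 57.
The forward primer is identical to the top strand over positions 57–66: TCAGTCTTCC.

5'-TCAGTCTTCC-3'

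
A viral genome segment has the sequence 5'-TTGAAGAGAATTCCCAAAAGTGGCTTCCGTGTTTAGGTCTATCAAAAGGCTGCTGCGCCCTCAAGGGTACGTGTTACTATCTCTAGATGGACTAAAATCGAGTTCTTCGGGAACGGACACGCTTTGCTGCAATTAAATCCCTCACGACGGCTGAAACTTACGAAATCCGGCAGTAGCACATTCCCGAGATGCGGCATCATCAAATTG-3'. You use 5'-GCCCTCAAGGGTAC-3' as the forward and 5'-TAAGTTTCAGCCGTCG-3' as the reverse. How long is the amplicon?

104 bp

Scanning the template, GCCCTCAAGGGTAC occurs at positions 57–70; this primer anneals to the bottom strand there with its 3' end pointing downstream.
Reverse complement of the reverse primer: CGACGGCTGAAACTTA. This occurs on the top strand at positions 145–160.
The product runs from position 57 to position 160, so its length is 160 − 57 + 1 = 104 bp.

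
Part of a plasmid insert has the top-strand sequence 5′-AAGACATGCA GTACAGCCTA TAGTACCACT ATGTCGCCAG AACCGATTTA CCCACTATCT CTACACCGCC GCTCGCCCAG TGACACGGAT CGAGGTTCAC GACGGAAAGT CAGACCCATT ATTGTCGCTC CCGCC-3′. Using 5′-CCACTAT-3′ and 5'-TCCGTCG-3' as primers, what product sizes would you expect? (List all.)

The forward primer CCACTAT matches the top strand at positions 26–32, 52–58.
The reverse primer's reverse complement is CGACGGA, matching at positions 100–106.
Each forward site pairs with the reverse site to give a product ending at position 106: sizes 81, 55 bp.

81 bp, 55 bp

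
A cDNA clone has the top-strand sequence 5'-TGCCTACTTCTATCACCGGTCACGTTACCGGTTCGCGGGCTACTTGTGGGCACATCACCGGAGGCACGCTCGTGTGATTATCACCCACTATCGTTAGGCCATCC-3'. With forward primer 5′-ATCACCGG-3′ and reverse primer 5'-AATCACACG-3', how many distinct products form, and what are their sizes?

The forward primer ATCACCGG matches the top strand at positions 12–19, 54–61.
The reverse primer's reverse complement is CGTGTGATT, matching at positions 71–79.
Each forward site pairs with the reverse site to give a product ending at position 79: sizes 68, 26 bp.

Two products: 68 bp, 26 bp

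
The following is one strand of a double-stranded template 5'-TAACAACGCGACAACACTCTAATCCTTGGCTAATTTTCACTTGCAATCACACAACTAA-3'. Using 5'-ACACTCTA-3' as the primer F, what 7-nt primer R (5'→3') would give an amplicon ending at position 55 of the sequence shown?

The forward primer binds at positions 14–21; the product's 3' end on the top strand is position 55.
The reverse primer anneals to the top strand over positions 49–55, i.e. to ACACAAC.
Its sequence written 5'→3' is the reverse complement: GTTGTGT.

5'-GTTGTGT-3'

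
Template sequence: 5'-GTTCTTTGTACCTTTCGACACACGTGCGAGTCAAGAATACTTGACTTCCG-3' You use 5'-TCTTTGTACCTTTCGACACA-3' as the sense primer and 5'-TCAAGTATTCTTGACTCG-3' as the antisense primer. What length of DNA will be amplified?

The forward primer matches the template at positions 3–22.
Reverse complement of the reverse primer: CGAGTCAAGAATACTTGA. This occurs on the top strand at positions 27–44.
Product length = (reverse-primer end) − (forward-primer start) + 1 = 44 − 3 + 1 = 42 bp.

42 bp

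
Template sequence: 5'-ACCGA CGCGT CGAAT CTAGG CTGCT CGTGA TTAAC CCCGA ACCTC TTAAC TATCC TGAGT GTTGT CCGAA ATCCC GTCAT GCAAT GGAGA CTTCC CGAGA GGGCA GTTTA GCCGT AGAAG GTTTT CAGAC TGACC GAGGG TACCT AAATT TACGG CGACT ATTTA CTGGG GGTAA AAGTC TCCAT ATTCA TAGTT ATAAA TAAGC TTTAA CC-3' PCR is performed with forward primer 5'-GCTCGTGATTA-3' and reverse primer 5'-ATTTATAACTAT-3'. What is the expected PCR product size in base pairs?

179 bp

Forward primer GCTCGTGATTA is found on the top strand at positions 23–33.
The reverse primer's reverse complement is ATAGTTATAAAT, which matches the template at positions 190–201.
Amplicon spans positions 23–201: 179 bp.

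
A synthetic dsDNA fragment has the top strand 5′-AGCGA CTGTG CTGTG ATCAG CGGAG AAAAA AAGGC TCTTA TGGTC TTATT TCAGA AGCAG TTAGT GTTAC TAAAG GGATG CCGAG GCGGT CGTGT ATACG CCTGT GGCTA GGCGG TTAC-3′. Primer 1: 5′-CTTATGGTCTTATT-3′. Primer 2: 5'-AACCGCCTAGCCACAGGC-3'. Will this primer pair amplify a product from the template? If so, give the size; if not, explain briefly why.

Primer 1 (CTTATGGTCTTATT) matches the top strand at positions 37–50; it acts as a forward primer.
Primer 2's reverse complement is GCCTGTGGCTAGGCGGTT, matching the top strand at positions 100–117; it acts as a reverse primer.
The 3' ends face each other across positions 37–117, giving an 81 bp product.

Yes — an 81 bp product.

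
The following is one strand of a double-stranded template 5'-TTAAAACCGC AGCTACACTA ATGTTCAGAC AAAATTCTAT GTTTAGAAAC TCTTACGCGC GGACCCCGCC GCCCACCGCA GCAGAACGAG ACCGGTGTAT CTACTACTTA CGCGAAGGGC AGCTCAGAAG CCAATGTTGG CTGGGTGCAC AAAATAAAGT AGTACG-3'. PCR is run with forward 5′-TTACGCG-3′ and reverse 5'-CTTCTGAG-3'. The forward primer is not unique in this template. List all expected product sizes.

78 bp, 23 bp

The forward primer TTACGCG matches the top strand at positions 53–59, 108–114.
The reverse primer's reverse complement is CTCAGAAG, matching at positions 123–130.
Each forward site pairs with the reverse site to give a product ending at position 130: sizes 78, 23 bp.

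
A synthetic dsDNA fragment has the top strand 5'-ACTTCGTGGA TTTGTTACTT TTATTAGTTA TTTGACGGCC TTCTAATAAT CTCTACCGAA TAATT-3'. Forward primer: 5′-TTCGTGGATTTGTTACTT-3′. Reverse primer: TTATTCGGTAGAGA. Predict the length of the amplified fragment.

Scanning the template, TTCGTGGATTTGTTACTT occurs at positions 3–20; this primer anneals to the bottom strand there with its 3' end pointing downstream.
Reverse complement of the reverse primer: TCTCTACCGAATAA. This occurs on the top strand at positions 50–63.
The product runs from position 3 to position 63, so its length is 63 − 3 + 1 = 61 bp.

61 bp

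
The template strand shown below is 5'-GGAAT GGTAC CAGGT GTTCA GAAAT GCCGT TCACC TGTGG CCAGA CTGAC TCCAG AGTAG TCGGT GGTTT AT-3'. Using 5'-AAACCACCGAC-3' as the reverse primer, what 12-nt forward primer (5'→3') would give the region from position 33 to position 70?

5'-ACCTGTGGCCAG-3'

The reverse primer's reverse complement GTCGGTGGTTT matches the template at positions 60–70; the product starts at position 33.
The forward primer is identical to the top strand over positions 33–44: ACCTGTGGCCAG.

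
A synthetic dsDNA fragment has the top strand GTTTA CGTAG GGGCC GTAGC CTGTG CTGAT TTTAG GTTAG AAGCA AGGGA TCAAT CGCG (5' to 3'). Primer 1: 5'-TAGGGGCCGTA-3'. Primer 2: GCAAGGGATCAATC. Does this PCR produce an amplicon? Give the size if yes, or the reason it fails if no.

Primer 1 (TAGGGGCCGTA) matches the top strand at positions 8–18 (3' end points downstream).
Primer 2 (GCAAGGGATCAATC) also matches the top strand directly, at positions 43–56 — its reverse complement GATTGATCCCTTGC is not present.
Both primers anneal to the bottom strand with 3' ends pointing the same way, so neither can prime synthesis back toward the other.

No product — both primers anneal to the same strand and extend in the same direction.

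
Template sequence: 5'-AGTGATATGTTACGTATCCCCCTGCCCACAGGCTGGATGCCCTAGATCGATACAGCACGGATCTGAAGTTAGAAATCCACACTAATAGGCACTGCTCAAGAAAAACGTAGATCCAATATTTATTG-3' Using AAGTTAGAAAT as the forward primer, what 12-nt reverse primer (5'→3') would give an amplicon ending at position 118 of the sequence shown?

The forward primer binds at positions 66–76; the product's 3' end on the top strand is position 118.
The reverse primer anneals to the top strand over positions 107–118, i.e. to GTAGATCCAATA.
Its sequence written 5'→3' is the reverse complement: TATTGGATCTAC.

5'-TATTGGATCTAC-3'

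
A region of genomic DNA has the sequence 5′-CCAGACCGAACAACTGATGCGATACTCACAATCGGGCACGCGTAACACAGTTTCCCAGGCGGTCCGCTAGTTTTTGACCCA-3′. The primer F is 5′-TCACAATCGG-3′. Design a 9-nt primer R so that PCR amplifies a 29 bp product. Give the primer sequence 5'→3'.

The forward primer binds at positions 26–35, so a 29 bp product ends at position 26 + 29 − 1 = 54.
The reverse primer anneals to the top strand over positions 46–54, i.e. to CACAGTTTC.
Its sequence written 5'→3' is the reverse complement: GAAACTGTG.

5'-GAAACTGTG-3'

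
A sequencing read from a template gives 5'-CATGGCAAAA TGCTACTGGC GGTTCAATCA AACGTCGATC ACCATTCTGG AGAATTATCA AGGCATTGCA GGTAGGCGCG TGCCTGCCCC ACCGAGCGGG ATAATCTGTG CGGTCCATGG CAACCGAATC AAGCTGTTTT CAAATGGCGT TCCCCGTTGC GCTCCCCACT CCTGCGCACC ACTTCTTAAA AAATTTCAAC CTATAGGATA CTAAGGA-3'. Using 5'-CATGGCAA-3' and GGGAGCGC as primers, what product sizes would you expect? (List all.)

The forward primer CATGGCAA matches the top strand at positions 1–8, 116–123.
The reverse primer's reverse complement is GCGCTCCC, matching at positions 159–166.
Each forward site pairs with the reverse site to give a product ending at position 166: sizes 166, 51 bp.

166 bp, 51 bp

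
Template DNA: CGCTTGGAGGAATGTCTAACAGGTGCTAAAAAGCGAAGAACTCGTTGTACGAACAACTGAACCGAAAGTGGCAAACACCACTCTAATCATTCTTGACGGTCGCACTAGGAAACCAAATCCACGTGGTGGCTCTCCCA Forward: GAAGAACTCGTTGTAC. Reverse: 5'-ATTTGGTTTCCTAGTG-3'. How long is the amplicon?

Scanning the template, GAAGAACTCGTTGTAC occurs at positions 35–50; this primer anneals to the bottom strand there with its 3' end pointing downstream.
Taking the reverse complement of ATTTGGTTTCCTAGTG gives CACTAGGAAACCAAAT, found at positions 103–118 on the template; the primer anneals here to the top strand with its 3' end pointing upstream.
The product runs from position 35 to position 118, so its length is 118 − 35 + 1 = 84 bp.

84 bp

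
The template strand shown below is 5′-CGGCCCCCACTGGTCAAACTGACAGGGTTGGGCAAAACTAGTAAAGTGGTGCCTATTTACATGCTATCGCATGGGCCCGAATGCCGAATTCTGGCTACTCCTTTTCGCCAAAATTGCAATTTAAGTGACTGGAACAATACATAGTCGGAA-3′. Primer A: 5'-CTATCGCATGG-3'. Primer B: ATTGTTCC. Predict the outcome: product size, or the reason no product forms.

Yes — a 75 bp product.

Primer A (CTATCGCATGG) matches the top strand at positions 64–74; it acts as a forward primer.
Primer B's reverse complement is GGAACAAT, matching the top strand at positions 131–138; it acts as a reverse primer.
The 3' ends face each other across positions 64–138, giving a 75 bp product.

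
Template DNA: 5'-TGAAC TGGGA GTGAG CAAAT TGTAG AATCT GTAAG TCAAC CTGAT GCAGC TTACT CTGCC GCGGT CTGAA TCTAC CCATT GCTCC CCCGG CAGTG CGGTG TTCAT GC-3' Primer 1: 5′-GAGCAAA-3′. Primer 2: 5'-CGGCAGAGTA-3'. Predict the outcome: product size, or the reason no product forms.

Yes — a 49 bp product.

Primer 1 (GAGCAAA) matches the top strand at positions 13–19; it acts as a forward primer.
Primer 2's reverse complement is TACTCTGCCG, matching the top strand at positions 52–61; it acts as a reverse primer.
The 3' ends face each other across positions 13–61, giving a 49 bp product.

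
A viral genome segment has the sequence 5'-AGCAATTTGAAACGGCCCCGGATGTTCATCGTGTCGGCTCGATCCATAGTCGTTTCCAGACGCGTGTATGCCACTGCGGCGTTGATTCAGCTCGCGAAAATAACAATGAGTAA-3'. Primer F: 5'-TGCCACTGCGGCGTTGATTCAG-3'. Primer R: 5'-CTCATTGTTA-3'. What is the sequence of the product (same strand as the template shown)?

5'-TGCCACTGCGGCGTTGATTCAGCTCGCGAAAATAACAATGAG-3'

The forward primer matches the template at positions 69–90.
Reverse complement of the reverse primer: TAACAATGAG. This occurs on the top strand at positions 101–110.
The product is the template from position 69 through 110 (42 bp).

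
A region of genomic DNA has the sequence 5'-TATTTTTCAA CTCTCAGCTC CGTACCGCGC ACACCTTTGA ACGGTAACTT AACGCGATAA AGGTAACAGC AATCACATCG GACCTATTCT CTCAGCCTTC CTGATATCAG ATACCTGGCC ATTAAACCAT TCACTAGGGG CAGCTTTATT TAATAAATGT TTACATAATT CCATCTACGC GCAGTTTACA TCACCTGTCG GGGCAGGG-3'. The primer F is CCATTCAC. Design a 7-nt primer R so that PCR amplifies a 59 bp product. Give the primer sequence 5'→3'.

The forward primer binds at positions 127–134, so a 59 bp product ends at position 127 + 59 − 1 = 185.
The reverse primer anneals to the top strand over positions 179–185, i.e. to GCGCAGT.
Its sequence written 5'→3' is the reverse complement: ACTGCGC.

5'-ACTGCGC-3'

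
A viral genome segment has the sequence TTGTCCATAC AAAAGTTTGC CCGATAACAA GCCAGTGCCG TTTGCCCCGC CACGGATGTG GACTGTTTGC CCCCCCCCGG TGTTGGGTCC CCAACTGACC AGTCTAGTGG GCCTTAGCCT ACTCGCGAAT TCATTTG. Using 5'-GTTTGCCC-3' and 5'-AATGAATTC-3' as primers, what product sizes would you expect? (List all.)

121 bp, 96 bp, 71 bp

The forward primer GTTTGCCC matches the top strand at positions 15–22, 40–47, 65–72.
The reverse primer's reverse complement is GAATTCATT, matching at positions 127–135.
Each forward site pairs with the reverse site to give a product ending at position 135: sizes 121, 96, 71 bp.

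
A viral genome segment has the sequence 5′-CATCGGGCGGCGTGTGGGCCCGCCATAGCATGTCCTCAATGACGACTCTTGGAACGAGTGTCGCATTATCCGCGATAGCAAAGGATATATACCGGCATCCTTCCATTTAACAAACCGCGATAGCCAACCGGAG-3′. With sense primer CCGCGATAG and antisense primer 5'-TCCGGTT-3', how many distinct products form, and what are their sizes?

The forward primer CCGCGATAG matches the top strand at positions 70–78, 115–123.
The reverse primer's reverse complement is AACCGGA, matching at positions 126–132.
Each forward site pairs with the reverse site to give a product ending at position 132: sizes 63, 18 bp.

Two products: 63 bp, 18 bp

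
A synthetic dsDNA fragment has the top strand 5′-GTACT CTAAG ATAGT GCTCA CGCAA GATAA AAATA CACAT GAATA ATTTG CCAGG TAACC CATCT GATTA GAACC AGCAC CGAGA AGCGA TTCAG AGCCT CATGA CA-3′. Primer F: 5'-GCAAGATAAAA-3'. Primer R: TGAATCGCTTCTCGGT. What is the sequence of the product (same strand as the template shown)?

Scanning the template, GCAAGATAAAA occurs at positions 22–32; this primer anneals to the bottom strand there with its 3' end pointing downstream.
The reverse primer's reverse complement is ACCGAGAAGCGATTCA, which matches the template at positions 79–94.
The product is the template from position 22 through 94 (73 bp).

5'-GCAAGATAAAAATACACATGAATAATTTGCCAGGTAACCCATCTGATTAGAACCAGCACCGAGAAGCGATTCA-3'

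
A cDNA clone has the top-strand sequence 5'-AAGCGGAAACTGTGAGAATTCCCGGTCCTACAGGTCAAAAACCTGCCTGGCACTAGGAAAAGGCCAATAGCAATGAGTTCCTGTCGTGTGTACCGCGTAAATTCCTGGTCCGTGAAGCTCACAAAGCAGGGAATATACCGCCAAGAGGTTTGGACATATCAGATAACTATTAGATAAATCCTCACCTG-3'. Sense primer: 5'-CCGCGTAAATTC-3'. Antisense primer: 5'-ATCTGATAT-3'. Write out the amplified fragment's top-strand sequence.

5'-CCGCGTAAATTCCTGGTCCGTGAAGCTCACAAAGCAGGGAATATACCGCCAAGAGGTTTGGACATATCAGAT-3'

The forward primer matches the template at positions 93–104.
Reverse complement of the reverse primer: ATATCAGAT. This occurs on the top strand at positions 156–164.
The product is the template from position 93 through 164 (72 bp).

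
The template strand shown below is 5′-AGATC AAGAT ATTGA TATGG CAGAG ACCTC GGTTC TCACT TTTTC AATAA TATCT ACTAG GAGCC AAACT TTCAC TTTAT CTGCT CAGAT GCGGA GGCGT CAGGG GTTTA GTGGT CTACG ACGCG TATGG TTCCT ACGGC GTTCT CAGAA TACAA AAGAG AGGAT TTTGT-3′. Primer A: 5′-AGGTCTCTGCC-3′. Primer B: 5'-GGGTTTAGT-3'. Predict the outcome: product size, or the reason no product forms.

Primer A (AGGTCTCTGCC) has reverse complement GGCAGAGACCT, which matches the top strand at positions 19–29; primer A anneals to the top strand there with its 3' end pointing upstream toward position 19.
Primer B (GGGTTTAGT) matches the top strand directly at positions 104–112; it anneals to the bottom strand with its 3' end pointing downstream toward position 112.
The 3' ends diverge (primer A extends toward position 1, primer B toward position 170), so the primers never converge on a shared product.

No product — the primers' 3' ends point away from each other.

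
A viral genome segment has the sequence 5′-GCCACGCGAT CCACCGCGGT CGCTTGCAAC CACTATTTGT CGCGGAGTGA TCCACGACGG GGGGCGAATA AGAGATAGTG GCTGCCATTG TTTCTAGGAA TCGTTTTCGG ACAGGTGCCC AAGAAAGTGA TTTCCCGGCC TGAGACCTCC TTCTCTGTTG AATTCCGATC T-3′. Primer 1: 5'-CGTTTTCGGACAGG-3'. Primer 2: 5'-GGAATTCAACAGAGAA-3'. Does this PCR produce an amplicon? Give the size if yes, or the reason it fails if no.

Yes — a 65 bp product.

Primer 1 (CGTTTTCGGACAGG) matches the top strand at positions 102–115; it acts as a forward primer.
Primer 2's reverse complement is TTCTCTGTTGAATTCC, matching the top strand at positions 151–166; it acts as a reverse primer.
The 3' ends face each other across positions 102–166, giving a 65 bp product.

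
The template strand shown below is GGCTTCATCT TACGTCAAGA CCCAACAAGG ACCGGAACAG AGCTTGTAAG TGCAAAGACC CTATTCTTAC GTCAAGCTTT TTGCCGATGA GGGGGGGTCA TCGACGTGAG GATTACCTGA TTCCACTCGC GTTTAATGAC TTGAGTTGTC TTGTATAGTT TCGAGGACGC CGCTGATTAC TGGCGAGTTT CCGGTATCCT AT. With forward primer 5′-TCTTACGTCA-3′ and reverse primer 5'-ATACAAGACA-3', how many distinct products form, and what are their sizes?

The forward primer TCTTACGTCA matches the top strand at positions 8–17, 65–74.
The reverse primer's reverse complement is TGTCTTGTAT, matching at positions 147–156.
Each forward site pairs with the reverse site to give a product ending at position 156: sizes 149, 92 bp.

Two products: 149 bp, 92 bp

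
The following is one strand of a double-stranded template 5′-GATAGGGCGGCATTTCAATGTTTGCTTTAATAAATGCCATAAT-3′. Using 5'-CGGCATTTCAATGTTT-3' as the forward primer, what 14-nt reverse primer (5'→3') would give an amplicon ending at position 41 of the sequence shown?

5'-TATGGCATTTATTA-3'

The forward primer binds at positions 8–23; the product's 3' end on the top strand is position 41.
The reverse primer anneals to the top strand over positions 28–41, i.e. to TAATAAATGCCATA.
Its sequence written 5'→3' is the reverse complement: TATGGCATTTATTA.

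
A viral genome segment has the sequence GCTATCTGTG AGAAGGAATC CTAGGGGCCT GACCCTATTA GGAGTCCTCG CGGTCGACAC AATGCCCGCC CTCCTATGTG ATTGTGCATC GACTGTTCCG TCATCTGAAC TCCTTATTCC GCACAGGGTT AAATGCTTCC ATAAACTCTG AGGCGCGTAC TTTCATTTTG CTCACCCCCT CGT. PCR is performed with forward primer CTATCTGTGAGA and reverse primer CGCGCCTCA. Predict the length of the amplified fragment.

156 bp

Scanning the template, CTATCTGTGAGA occurs at positions 2–13; this primer anneals to the bottom strand there with its 3' end pointing downstream.
The reverse primer's reverse complement is TGAGGCGCG, which matches the template at positions 149–157.
Product length = (reverse-primer end) − (forward-primer start) + 1 = 157 − 2 + 1 = 156 bp.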